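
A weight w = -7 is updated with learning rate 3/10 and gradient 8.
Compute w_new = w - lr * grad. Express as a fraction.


w_new = -7 - 3/10 * 8 = -7 - 12/5 = -47/5.

-47/5


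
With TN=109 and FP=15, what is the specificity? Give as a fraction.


Specificity = TN / (TN + FP) = 109 / 124 = 109/124.

109/124


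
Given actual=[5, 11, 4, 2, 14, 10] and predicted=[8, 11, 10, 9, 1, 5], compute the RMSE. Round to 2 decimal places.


MSE = 48.0000. RMSE = sqrt(48.0000) = 6.93.

6.93


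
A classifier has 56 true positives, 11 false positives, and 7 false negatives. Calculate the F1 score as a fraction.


Precision = 56/67 = 56/67. Recall = 56/63 = 8/9. F1 = 2*P*R/(P+R) = 56/65.

56/65


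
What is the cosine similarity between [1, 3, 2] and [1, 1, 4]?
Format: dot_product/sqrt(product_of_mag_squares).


dot = 12. |a|^2 = 14, |b|^2 = 18. cos = 12/sqrt(252).

12/sqrt(252)


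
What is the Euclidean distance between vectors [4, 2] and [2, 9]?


d = sqrt(sum of squared differences). (4-2)^2=4, (2-9)^2=49. Sum = 53.

sqrt(53)


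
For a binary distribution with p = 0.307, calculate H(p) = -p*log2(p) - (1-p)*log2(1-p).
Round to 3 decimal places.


H = -0.307*log2(0.307) - 0.693*log2(0.693) = 0.890.

0.890


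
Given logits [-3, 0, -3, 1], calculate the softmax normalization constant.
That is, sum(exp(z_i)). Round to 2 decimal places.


Denom = e^-3=0.0498 + e^0=1.0000 + e^-3=0.0498 + e^1=2.7183. Sum = 3.8179, which rounds to 3.82.

3.82


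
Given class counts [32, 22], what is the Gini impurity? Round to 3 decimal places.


Total = 54. Proportions: 32/54, 22/54. sum(p_i^2) = 0.5171. Gini = 1 - 0.5171 = 0.4829, which rounds to 0.483.

0.483


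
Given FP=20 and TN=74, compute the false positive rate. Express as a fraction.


FPR = FP / (FP + TN) = 20 / 94 = 10/47.

10/47


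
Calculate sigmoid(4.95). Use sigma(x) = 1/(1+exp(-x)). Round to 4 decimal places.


sigma(4.95) = 1/(1+e^(-4.95)) = 1/(1+0.007083) = 1/1.007083 = 0.9930.

0.9930


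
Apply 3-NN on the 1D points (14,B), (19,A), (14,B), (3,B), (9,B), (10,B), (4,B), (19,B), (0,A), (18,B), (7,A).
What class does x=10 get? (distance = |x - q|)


Distances: |14-10|=4, |19-10|=9, |14-10|=4, |3-10|=7, |9-10|=1, |10-10|=0, |4-10|=6, |19-10|=9, |0-10|=10, |18-10|=8, |7-10|=3. 3 nearest: (10,B), (9,B), (7,A). Counts: {'B': 2, 'A': 1}. Majority class: B.

B


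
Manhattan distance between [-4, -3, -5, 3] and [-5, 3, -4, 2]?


d = sum of absolute differences: |-4--5|=1 + |-3-3|=6 + |-5--4|=1 + |3-2|=1 = 9.

9


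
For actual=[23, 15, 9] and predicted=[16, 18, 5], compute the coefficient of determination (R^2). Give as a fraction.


Mean(y) = 47/3. SS_res = 74. SS_tot = 296/3. R^2 = 1 - 74/(296/3) = 1/4.

1/4


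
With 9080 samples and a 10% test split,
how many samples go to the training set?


Test set = 9080 * 10% = 908. Training set = 9080 - 908 = 8172.

8172


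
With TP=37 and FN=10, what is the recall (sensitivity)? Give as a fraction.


Recall = TP / (TP + FN) = 37 / 47 = 37/47.

37/47


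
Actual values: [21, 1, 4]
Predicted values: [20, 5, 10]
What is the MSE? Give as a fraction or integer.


MSE = (1/3) * ((21-20)^2=1 + (1-5)^2=16 + (4-10)^2=36). Sum = 53. MSE = 53/3.

53/3


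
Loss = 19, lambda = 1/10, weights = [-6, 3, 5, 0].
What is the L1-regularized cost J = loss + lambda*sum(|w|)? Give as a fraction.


L1 norm = sum(|w|) = 14. J = 19 + 1/10 * 14 = 102/5.

102/5


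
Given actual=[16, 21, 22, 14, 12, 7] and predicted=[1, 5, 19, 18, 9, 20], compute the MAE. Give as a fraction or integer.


MAE = (1/6) * (|16-1|=15 + |21-5|=16 + |22-19|=3 + |14-18|=4 + |12-9|=3 + |7-20|=13). Sum = 54. MAE = 9.

9


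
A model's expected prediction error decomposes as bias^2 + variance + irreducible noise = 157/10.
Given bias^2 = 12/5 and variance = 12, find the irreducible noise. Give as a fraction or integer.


Total error = bias^2 + variance + irreducible noise. So irreducible noise = 157/10 - 12/5 - 12 = 13/10.

13/10


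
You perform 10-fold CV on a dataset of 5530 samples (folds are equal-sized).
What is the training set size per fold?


Each validation fold has 5530/10 = 553 samples. Training set = 5530 - 553 = 4977.

4977


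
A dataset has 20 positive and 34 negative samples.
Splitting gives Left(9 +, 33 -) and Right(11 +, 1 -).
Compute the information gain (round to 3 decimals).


H(parent) = 0.9510. H(left) = 0.7496, H(right) = 0.4138. Weighted = (42/54)*0.7496 + (12/54)*0.4138 = 0.6750. IG = 0.9510 - 0.6750 = 0.2760, which rounds to 0.276.

0.276


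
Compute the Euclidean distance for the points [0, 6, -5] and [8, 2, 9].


d = sqrt(sum of squared differences). (0-8)^2=64, (6-2)^2=16, (-5-9)^2=196. Sum = 276.

sqrt(276)


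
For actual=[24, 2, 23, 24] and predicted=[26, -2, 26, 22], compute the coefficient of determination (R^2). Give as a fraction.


Mean(y) = 73/4. SS_res = 33. SS_tot = 1411/4. R^2 = 1 - 33/(1411/4) = 1279/1411.

1279/1411


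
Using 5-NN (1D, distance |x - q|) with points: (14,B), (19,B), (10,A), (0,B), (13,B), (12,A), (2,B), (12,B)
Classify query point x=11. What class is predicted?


Distances: |14-11|=3, |19-11|=8, |10-11|=1, |0-11|=11, |13-11|=2, |12-11|=1, |2-11|=9, |12-11|=1. 5 nearest: (10,A), (12,A), (12,B), (13,B), (14,B). Counts: {'A': 2, 'B': 3}. Majority class: B.

B


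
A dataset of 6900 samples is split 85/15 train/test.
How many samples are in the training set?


Test set = 6900 * 15% = 1035. Training set = 6900 - 1035 = 5865.

5865


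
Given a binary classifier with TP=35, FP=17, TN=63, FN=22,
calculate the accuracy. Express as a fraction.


Accuracy = (TP + TN) / (TP + TN + FP + FN) = (35 + 63) / 137 = 98/137.

98/137


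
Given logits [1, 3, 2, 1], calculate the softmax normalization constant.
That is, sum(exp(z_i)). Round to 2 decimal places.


Denom = e^1=2.7183 + e^3=20.0855 + e^2=7.3891 + e^1=2.7183. Sum = 32.9112, which rounds to 32.91.

32.91


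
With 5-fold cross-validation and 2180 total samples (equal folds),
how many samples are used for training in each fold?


Each validation fold has 2180/5 = 436 samples. Training set = 2180 - 436 = 1744.

1744


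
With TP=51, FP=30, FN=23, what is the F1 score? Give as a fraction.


Precision = 51/81 = 17/27. Recall = 51/74 = 51/74. F1 = 2*P*R/(P+R) = 102/155.

102/155


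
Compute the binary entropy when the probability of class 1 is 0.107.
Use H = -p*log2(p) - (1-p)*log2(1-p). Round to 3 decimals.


H = -0.107*log2(0.107) - 0.893*log2(0.893) = 0.491.

0.491


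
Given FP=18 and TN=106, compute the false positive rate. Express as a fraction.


FPR = FP / (FP + TN) = 18 / 124 = 9/62.

9/62


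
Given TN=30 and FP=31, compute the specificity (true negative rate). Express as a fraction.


Specificity = TN / (TN + FP) = 30 / 61 = 30/61.

30/61


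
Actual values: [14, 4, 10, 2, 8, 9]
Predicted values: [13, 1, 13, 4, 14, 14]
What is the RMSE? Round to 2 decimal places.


MSE = 14.0000. RMSE = sqrt(14.0000) = 3.74.

3.74


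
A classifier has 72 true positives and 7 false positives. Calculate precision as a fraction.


Precision = TP / (TP + FP) = 72 / 79 = 72/79.

72/79


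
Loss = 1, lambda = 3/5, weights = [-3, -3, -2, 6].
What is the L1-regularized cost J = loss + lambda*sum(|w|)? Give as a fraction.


L1 norm = sum(|w|) = 14. J = 1 + 3/5 * 14 = 47/5.

47/5


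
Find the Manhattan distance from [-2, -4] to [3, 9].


d = sum of absolute differences: |-2-3|=5 + |-4-9|=13 = 18.

18


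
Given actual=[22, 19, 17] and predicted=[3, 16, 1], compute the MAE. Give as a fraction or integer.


MAE = (1/3) * (|22-3|=19 + |19-16|=3 + |17-1|=16). Sum = 38. MAE = 38/3.

38/3


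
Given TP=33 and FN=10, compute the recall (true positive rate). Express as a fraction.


Recall = TP / (TP + FN) = 33 / 43 = 33/43.

33/43


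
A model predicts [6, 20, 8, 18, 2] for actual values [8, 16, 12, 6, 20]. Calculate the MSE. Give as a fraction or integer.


MSE = (1/5) * ((8-6)^2=4 + (16-20)^2=16 + (12-8)^2=16 + (6-18)^2=144 + (20-2)^2=324). Sum = 504. MSE = 504/5.

504/5


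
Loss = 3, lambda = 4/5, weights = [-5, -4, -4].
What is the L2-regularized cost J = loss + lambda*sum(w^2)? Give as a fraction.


L2 sq norm = sum(w^2) = 57. J = 3 + 4/5 * 57 = 243/5.

243/5


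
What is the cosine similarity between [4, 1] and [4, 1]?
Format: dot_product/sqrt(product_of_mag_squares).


dot = 17. |a|^2 = 17, |b|^2 = 17. cos = 17/sqrt(289).

17/sqrt(289)


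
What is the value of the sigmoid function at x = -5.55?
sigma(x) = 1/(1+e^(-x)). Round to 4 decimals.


sigma(-5.55) = 1/(1+e^(5.55)) = 1/(1+257.237556) = 1/258.237556 = 0.0039.

0.0039


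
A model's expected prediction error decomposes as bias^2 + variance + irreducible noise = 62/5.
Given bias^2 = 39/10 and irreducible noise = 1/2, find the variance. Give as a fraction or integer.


Total error = bias^2 + variance + irreducible noise. So variance = 62/5 - 39/10 - 1/2 = 8.

8


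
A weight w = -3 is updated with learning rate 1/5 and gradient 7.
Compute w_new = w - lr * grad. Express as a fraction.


w_new = -3 - 1/5 * 7 = -3 - 7/5 = -22/5.

-22/5


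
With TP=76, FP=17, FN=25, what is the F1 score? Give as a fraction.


Precision = 76/93 = 76/93. Recall = 76/101 = 76/101. F1 = 2*P*R/(P+R) = 76/97.

76/97


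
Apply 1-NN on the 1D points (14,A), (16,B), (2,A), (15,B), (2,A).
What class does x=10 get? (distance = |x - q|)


Distances: |14-10|=4, |16-10|=6, |2-10|=8, |15-10|=5, |2-10|=8. 1 nearest: (14,A). Counts: {'A': 1}. Majority class: A.

A


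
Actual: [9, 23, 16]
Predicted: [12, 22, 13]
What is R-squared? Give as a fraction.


Mean(y) = 16. SS_res = 19. SS_tot = 98. R^2 = 1 - 19/(98) = 79/98.

79/98


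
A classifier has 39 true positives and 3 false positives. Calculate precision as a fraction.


Precision = TP / (TP + FP) = 39 / 42 = 13/14.

13/14


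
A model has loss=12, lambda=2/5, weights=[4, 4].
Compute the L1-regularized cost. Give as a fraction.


L1 norm = sum(|w|) = 8. J = 12 + 2/5 * 8 = 76/5.

76/5


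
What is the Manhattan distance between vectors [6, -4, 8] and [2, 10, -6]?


d = sum of absolute differences: |6-2|=4 + |-4-10|=14 + |8--6|=14 = 32.

32


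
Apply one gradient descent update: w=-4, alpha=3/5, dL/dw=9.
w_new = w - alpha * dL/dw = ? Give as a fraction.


w_new = -4 - 3/5 * 9 = -4 - 27/5 = -47/5.

-47/5


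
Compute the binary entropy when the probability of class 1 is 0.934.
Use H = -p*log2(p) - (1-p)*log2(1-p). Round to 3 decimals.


H = -0.934*log2(0.934) - 0.066*log2(0.066) = 0.351.

0.351


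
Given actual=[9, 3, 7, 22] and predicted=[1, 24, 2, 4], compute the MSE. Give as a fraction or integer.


MSE = (1/4) * ((9-1)^2=64 + (3-24)^2=441 + (7-2)^2=25 + (22-4)^2=324). Sum = 854. MSE = 427/2.

427/2


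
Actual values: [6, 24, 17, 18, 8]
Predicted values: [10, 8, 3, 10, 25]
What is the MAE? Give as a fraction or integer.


MAE = (1/5) * (|6-10|=4 + |24-8|=16 + |17-3|=14 + |18-10|=8 + |8-25|=17). Sum = 59. MAE = 59/5.

59/5


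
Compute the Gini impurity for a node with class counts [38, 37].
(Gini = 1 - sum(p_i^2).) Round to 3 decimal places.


Total = 75. Proportions: 38/75, 37/75. sum(p_i^2) = 0.5001. Gini = 1 - 0.5001 = 0.4999, which rounds to 0.500.

0.500


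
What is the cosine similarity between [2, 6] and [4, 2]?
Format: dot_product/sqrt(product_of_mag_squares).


dot = 20. |a|^2 = 40, |b|^2 = 20. cos = 20/sqrt(800).

20/sqrt(800)


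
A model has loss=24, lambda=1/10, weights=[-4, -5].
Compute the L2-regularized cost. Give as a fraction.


L2 sq norm = sum(w^2) = 41. J = 24 + 1/10 * 41 = 281/10.

281/10


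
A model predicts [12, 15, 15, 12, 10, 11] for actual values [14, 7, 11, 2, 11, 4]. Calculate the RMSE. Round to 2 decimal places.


MSE = 39.0000. RMSE = sqrt(39.0000) = 6.24.

6.24


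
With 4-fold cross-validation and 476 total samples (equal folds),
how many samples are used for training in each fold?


Each validation fold has 476/4 = 119 samples. Training set = 476 - 119 = 357.

357


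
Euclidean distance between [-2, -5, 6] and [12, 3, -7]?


d = sqrt(sum of squared differences). (-2-12)^2=196, (-5-3)^2=64, (6--7)^2=169. Sum = 429.

sqrt(429)


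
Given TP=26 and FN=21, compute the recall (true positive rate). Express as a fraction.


Recall = TP / (TP + FN) = 26 / 47 = 26/47.

26/47


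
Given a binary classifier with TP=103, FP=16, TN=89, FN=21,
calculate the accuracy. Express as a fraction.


Accuracy = (TP + TN) / (TP + TN + FP + FN) = (103 + 89) / 229 = 192/229.

192/229


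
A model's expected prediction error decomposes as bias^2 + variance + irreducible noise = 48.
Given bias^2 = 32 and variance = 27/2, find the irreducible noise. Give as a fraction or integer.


Total error = bias^2 + variance + irreducible noise. So irreducible noise = 48 - 32 - 27/2 = 5/2.

5/2


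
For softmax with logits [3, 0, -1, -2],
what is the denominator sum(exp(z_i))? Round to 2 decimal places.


Denom = e^3=20.0855 + e^0=1.0000 + e^-1=0.3679 + e^-2=0.1353. Sum = 21.5887, which rounds to 21.59.

21.59


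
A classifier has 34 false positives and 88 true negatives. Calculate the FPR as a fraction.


FPR = FP / (FP + TN) = 34 / 122 = 17/61.

17/61


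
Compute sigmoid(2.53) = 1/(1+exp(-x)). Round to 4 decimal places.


sigma(2.53) = 1/(1+e^(-2.53)) = 1/(1+0.079659) = 1/1.079659 = 0.9262.

0.9262


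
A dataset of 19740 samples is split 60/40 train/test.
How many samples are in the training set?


Test set = 19740 * 40% = 7896. Training set = 19740 - 7896 = 11844.

11844


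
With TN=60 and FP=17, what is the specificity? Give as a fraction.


Specificity = TN / (TN + FP) = 60 / 77 = 60/77.

60/77


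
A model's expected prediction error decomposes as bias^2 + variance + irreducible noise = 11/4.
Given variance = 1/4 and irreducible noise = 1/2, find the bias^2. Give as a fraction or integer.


Total error = bias^2 + variance + irreducible noise. So bias^2 = 11/4 - 1/4 - 1/2 = 2.

2


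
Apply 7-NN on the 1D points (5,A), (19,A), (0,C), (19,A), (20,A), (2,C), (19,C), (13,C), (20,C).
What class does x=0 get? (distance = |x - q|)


Distances: |5-0|=5, |19-0|=19, |0-0|=0, |19-0|=19, |20-0|=20, |2-0|=2, |19-0|=19, |13-0|=13, |20-0|=20. 7 nearest: (0,C), (2,C), (5,A), (13,C), (19,A), (19,A), (19,C). Counts: {'C': 4, 'A': 3}. Majority class: C.

C


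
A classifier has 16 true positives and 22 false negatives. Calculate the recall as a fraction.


Recall = TP / (TP + FN) = 16 / 38 = 8/19.

8/19


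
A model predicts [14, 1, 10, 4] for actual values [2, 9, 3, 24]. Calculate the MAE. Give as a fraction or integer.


MAE = (1/4) * (|2-14|=12 + |9-1|=8 + |3-10|=7 + |24-4|=20). Sum = 47. MAE = 47/4.

47/4


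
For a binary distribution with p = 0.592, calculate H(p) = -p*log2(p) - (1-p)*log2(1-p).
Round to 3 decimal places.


H = -0.592*log2(0.592) - 0.408*log2(0.408) = 0.975.

0.975


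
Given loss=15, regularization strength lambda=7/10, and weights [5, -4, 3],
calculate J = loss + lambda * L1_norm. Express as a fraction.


L1 norm = sum(|w|) = 12. J = 15 + 7/10 * 12 = 117/5.

117/5


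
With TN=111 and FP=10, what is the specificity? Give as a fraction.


Specificity = TN / (TN + FP) = 111 / 121 = 111/121.

111/121


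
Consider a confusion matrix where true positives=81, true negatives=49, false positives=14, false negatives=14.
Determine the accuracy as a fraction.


Accuracy = (TP + TN) / (TP + TN + FP + FN) = (81 + 49) / 158 = 65/79.

65/79


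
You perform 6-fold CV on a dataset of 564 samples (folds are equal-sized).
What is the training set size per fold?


Each validation fold has 564/6 = 94 samples. Training set = 564 - 94 = 470.

470


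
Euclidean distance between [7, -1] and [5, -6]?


d = sqrt(sum of squared differences). (7-5)^2=4, (-1--6)^2=25. Sum = 29.

sqrt(29)


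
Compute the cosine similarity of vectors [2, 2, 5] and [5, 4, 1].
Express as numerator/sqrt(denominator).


dot = 23. |a|^2 = 33, |b|^2 = 42. cos = 23/sqrt(1386).

23/sqrt(1386)


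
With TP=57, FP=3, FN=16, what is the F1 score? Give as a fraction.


Precision = 57/60 = 19/20. Recall = 57/73 = 57/73. F1 = 2*P*R/(P+R) = 6/7.

6/7


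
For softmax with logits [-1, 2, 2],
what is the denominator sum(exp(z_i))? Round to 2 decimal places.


Denom = e^-1=0.3679 + e^2=7.3891 + e^2=7.3891. Sum = 15.1461, which rounds to 15.15.

15.15


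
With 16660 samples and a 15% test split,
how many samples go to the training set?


Test set = 16660 * 15% = 2499. Training set = 16660 - 2499 = 14161.

14161


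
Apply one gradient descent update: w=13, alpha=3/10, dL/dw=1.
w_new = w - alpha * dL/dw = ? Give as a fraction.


w_new = 13 - 3/10 * 1 = 13 - 3/10 = 127/10.

127/10


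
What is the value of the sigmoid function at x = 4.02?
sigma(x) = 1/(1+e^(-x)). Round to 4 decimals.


sigma(4.02) = 1/(1+e^(-4.02)) = 1/(1+0.017953) = 1/1.017953 = 0.9824.

0.9824


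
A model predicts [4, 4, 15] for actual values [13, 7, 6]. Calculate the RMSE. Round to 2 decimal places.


MSE = 57.0000. RMSE = sqrt(57.0000) = 7.55.

7.55


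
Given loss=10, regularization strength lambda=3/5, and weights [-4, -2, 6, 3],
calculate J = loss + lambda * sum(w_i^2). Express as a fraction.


L2 sq norm = sum(w^2) = 65. J = 10 + 3/5 * 65 = 49.

49


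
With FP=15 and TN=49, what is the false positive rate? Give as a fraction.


FPR = FP / (FP + TN) = 15 / 64 = 15/64.

15/64


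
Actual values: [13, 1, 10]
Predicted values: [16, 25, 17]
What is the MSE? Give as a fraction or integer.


MSE = (1/3) * ((13-16)^2=9 + (1-25)^2=576 + (10-17)^2=49). Sum = 634. MSE = 634/3.

634/3


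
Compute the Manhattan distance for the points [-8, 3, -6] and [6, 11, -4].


d = sum of absolute differences: |-8-6|=14 + |3-11|=8 + |-6--4|=2 = 24.

24


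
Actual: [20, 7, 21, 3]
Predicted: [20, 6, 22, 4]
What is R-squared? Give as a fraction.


Mean(y) = 51/4. SS_res = 3. SS_tot = 995/4. R^2 = 1 - 3/(995/4) = 983/995.

983/995


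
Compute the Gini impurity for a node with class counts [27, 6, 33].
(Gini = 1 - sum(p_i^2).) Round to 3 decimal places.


Total = 66. Proportions: 27/66, 6/66, 33/66. sum(p_i^2) = 0.4256. Gini = 1 - 0.4256 = 0.5744, which rounds to 0.574.

0.574


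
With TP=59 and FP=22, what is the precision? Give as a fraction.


Precision = TP / (TP + FP) = 59 / 81 = 59/81.

59/81


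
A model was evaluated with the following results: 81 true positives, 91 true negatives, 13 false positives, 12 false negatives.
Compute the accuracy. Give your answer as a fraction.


Accuracy = (TP + TN) / (TP + TN + FP + FN) = (81 + 91) / 197 = 172/197.

172/197


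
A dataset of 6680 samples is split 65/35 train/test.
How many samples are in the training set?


Test set = 6680 * 35% = 2338. Training set = 6680 - 2338 = 4342.

4342


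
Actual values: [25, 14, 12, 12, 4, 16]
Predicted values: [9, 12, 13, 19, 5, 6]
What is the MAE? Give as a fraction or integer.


MAE = (1/6) * (|25-9|=16 + |14-12|=2 + |12-13|=1 + |12-19|=7 + |4-5|=1 + |16-6|=10). Sum = 37. MAE = 37/6.

37/6


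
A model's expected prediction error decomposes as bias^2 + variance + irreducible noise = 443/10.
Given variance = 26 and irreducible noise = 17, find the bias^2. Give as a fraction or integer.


Total error = bias^2 + variance + irreducible noise. So bias^2 = 443/10 - 26 - 17 = 13/10.

13/10


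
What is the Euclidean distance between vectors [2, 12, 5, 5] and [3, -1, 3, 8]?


d = sqrt(sum of squared differences). (2-3)^2=1, (12--1)^2=169, (5-3)^2=4, (5-8)^2=9. Sum = 183.

sqrt(183)


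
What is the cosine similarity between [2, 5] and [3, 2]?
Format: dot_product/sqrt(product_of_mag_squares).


dot = 16. |a|^2 = 29, |b|^2 = 13. cos = 16/sqrt(377).

16/sqrt(377)


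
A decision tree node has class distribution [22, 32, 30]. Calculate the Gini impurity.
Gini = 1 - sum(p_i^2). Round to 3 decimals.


Total = 84. Proportions: 22/84, 32/84, 30/84. sum(p_i^2) = 0.3413. Gini = 1 - 0.3413 = 0.6587, which rounds to 0.659.

0.659


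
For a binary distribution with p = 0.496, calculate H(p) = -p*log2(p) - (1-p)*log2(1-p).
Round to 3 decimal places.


H = -0.496*log2(0.496) - 0.504*log2(0.504) = 1.000.

1.000


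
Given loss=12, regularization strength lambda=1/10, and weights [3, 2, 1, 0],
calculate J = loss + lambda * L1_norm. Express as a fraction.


L1 norm = sum(|w|) = 6. J = 12 + 1/10 * 6 = 63/5.

63/5


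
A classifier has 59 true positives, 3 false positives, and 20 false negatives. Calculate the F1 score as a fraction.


Precision = 59/62 = 59/62. Recall = 59/79 = 59/79. F1 = 2*P*R/(P+R) = 118/141.

118/141


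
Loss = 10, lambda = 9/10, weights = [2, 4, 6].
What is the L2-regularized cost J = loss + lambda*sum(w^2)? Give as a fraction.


L2 sq norm = sum(w^2) = 56. J = 10 + 9/10 * 56 = 302/5.

302/5


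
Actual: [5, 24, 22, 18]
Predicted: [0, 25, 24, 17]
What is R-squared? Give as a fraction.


Mean(y) = 69/4. SS_res = 31. SS_tot = 875/4. R^2 = 1 - 31/(875/4) = 751/875.

751/875


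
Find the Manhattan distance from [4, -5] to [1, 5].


d = sum of absolute differences: |4-1|=3 + |-5-5|=10 = 13.

13


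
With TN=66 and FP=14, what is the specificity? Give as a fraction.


Specificity = TN / (TN + FP) = 66 / 80 = 33/40.

33/40


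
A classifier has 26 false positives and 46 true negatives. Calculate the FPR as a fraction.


FPR = FP / (FP + TN) = 26 / 72 = 13/36.

13/36


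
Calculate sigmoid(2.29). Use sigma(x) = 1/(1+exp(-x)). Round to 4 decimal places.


sigma(2.29) = 1/(1+e^(-2.29)) = 1/(1+0.101266) = 1/1.101266 = 0.9080.

0.9080


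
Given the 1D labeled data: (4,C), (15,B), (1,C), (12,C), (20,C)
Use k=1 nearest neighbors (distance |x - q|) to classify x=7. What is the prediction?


Distances: |4-7|=3, |15-7|=8, |1-7|=6, |12-7|=5, |20-7|=13. 1 nearest: (4,C). Counts: {'C': 1}. Majority class: C.

C


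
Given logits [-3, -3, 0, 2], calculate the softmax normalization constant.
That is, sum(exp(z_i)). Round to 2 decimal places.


Denom = e^-3=0.0498 + e^-3=0.0498 + e^0=1.0000 + e^2=7.3891. Sum = 8.4887, which rounds to 8.49.

8.49


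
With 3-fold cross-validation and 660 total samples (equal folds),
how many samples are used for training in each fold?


Each validation fold has 660/3 = 220 samples. Training set = 660 - 220 = 440.

440


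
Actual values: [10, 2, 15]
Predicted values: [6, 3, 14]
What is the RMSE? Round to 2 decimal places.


MSE = 6.0000. RMSE = sqrt(6.0000) = 2.45.

2.45


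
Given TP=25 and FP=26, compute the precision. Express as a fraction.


Precision = TP / (TP + FP) = 25 / 51 = 25/51.

25/51


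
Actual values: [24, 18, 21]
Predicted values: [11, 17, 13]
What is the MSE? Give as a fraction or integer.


MSE = (1/3) * ((24-11)^2=169 + (18-17)^2=1 + (21-13)^2=64). Sum = 234. MSE = 78.

78


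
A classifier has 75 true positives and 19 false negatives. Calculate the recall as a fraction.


Recall = TP / (TP + FN) = 75 / 94 = 75/94.

75/94


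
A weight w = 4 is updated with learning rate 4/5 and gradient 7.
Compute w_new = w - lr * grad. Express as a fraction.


w_new = 4 - 4/5 * 7 = 4 - 28/5 = -8/5.

-8/5


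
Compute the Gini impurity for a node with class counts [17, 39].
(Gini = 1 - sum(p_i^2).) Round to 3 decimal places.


Total = 56. Proportions: 17/56, 39/56. sum(p_i^2) = 0.5772. Gini = 1 - 0.5772 = 0.4228, which rounds to 0.423.

0.423


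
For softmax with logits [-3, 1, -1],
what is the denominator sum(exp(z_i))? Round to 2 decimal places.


Denom = e^-3=0.0498 + e^1=2.7183 + e^-1=0.3679. Sum = 3.1360, which rounds to 3.14.

3.14


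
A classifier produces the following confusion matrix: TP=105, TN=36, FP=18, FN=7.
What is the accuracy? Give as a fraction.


Accuracy = (TP + TN) / (TP + TN + FP + FN) = (105 + 36) / 166 = 141/166.

141/166


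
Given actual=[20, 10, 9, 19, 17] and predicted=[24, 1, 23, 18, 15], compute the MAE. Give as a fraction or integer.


MAE = (1/5) * (|20-24|=4 + |10-1|=9 + |9-23|=14 + |19-18|=1 + |17-15|=2). Sum = 30. MAE = 6.

6


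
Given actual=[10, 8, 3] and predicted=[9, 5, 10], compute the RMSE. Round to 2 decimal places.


MSE = 19.6667. RMSE = sqrt(19.6667) = 4.43.

4.43


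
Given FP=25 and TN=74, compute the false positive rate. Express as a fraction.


FPR = FP / (FP + TN) = 25 / 99 = 25/99.

25/99


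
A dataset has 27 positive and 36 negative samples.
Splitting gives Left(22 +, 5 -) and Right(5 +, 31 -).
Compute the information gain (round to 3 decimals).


H(parent) = 0.9852. H(left) = 0.6913, H(right) = 0.5813. Weighted = (27/63)*0.6913 + (36/63)*0.5813 = 0.6284. IG = 0.9852 - 0.6284 = 0.3568, which rounds to 0.357.

0.357


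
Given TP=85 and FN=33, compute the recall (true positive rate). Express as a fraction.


Recall = TP / (TP + FN) = 85 / 118 = 85/118.

85/118


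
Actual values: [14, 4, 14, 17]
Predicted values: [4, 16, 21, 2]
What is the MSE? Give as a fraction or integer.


MSE = (1/4) * ((14-4)^2=100 + (4-16)^2=144 + (14-21)^2=49 + (17-2)^2=225). Sum = 518. MSE = 259/2.

259/2


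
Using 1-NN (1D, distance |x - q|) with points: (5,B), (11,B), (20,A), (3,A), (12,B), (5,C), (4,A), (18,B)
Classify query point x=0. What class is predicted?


Distances: |5-0|=5, |11-0|=11, |20-0|=20, |3-0|=3, |12-0|=12, |5-0|=5, |4-0|=4, |18-0|=18. 1 nearest: (3,A). Counts: {'A': 1}. Majority class: A.

A


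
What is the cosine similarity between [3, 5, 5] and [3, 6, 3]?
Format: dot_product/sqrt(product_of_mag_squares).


dot = 54. |a|^2 = 59, |b|^2 = 54. cos = 54/sqrt(3186).

54/sqrt(3186)


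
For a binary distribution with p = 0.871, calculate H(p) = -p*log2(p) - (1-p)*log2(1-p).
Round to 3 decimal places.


H = -0.871*log2(0.871) - 0.129*log2(0.129) = 0.555.

0.555


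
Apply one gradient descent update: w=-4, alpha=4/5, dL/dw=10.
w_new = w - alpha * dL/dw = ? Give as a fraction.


w_new = -4 - 4/5 * 10 = -4 - 8 = -12.

-12


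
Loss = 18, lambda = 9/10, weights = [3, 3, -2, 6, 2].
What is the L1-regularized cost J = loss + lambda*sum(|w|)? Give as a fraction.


L1 norm = sum(|w|) = 16. J = 18 + 9/10 * 16 = 162/5.

162/5


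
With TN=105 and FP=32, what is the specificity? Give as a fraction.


Specificity = TN / (TN + FP) = 105 / 137 = 105/137.

105/137


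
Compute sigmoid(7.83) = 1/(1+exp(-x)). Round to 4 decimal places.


sigma(7.83) = 1/(1+e^(-7.83)) = 1/(1+0.000398) = 1/1.000398 = 0.9996.

0.9996


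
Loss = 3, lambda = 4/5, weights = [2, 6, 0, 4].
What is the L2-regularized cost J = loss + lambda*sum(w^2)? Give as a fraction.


L2 sq norm = sum(w^2) = 56. J = 3 + 4/5 * 56 = 239/5.

239/5


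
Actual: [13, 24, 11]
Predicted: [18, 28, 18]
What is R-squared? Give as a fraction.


Mean(y) = 16. SS_res = 90. SS_tot = 98. R^2 = 1 - 90/(98) = 4/49.

4/49


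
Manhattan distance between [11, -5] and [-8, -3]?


d = sum of absolute differences: |11--8|=19 + |-5--3|=2 = 21.

21


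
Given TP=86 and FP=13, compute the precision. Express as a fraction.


Precision = TP / (TP + FP) = 86 / 99 = 86/99.

86/99


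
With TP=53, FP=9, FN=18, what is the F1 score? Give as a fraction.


Precision = 53/62 = 53/62. Recall = 53/71 = 53/71. F1 = 2*P*R/(P+R) = 106/133.

106/133


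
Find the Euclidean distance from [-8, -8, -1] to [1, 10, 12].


d = sqrt(sum of squared differences). (-8-1)^2=81, (-8-10)^2=324, (-1-12)^2=169. Sum = 574.

sqrt(574)


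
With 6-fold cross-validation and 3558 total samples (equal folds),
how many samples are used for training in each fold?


Each validation fold has 3558/6 = 593 samples. Training set = 3558 - 593 = 2965.

2965


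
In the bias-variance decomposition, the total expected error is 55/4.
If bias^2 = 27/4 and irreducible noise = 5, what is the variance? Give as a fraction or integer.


Total error = bias^2 + variance + irreducible noise. So variance = 55/4 - 27/4 - 5 = 2.

2


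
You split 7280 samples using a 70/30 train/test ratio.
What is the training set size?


Test set = 7280 * 30% = 2184. Training set = 7280 - 2184 = 5096.

5096


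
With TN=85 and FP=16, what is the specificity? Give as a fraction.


Specificity = TN / (TN + FP) = 85 / 101 = 85/101.

85/101


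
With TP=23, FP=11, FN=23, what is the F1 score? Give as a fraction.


Precision = 23/34 = 23/34. Recall = 23/46 = 1/2. F1 = 2*P*R/(P+R) = 23/40.

23/40


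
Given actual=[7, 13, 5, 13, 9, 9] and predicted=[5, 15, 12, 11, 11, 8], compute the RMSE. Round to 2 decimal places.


MSE = 11.0000. RMSE = sqrt(11.0000) = 3.32.

3.32


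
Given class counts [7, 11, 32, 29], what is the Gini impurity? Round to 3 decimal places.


Total = 79. Proportions: 7/79, 11/79, 32/79, 29/79. sum(p_i^2) = 0.3261. Gini = 1 - 0.3261 = 0.6739, which rounds to 0.674.

0.674


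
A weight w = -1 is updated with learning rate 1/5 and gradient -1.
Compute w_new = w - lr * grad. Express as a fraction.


w_new = -1 - 1/5 * -1 = -1 - -1/5 = -4/5.

-4/5


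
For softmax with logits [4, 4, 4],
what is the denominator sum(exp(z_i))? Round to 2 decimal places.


Denom = e^4=54.5982 + e^4=54.5982 + e^4=54.5982. Sum = 163.7946, which rounds to 163.79.

163.79


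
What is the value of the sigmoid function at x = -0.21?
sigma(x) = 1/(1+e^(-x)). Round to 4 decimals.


sigma(-0.21) = 1/(1+e^(0.21)) = 1/(1+1.233678) = 1/2.233678 = 0.4477.

0.4477


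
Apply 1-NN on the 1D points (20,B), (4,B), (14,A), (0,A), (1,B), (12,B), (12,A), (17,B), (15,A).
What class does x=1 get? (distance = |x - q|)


Distances: |20-1|=19, |4-1|=3, |14-1|=13, |0-1|=1, |1-1|=0, |12-1|=11, |12-1|=11, |17-1|=16, |15-1|=14. 1 nearest: (1,B). Counts: {'B': 1}. Majority class: B.

B


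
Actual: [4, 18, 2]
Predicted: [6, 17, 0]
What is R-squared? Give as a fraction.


Mean(y) = 8. SS_res = 9. SS_tot = 152. R^2 = 1 - 9/(152) = 143/152.

143/152


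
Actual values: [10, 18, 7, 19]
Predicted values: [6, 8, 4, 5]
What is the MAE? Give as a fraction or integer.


MAE = (1/4) * (|10-6|=4 + |18-8|=10 + |7-4|=3 + |19-5|=14). Sum = 31. MAE = 31/4.

31/4


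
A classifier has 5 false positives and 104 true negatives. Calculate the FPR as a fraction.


FPR = FP / (FP + TN) = 5 / 109 = 5/109.

5/109


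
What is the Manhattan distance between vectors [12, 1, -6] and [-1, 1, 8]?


d = sum of absolute differences: |12--1|=13 + |1-1|=0 + |-6-8|=14 = 27.

27


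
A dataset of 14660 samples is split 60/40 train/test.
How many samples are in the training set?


Test set = 14660 * 40% = 5864. Training set = 14660 - 5864 = 8796.

8796


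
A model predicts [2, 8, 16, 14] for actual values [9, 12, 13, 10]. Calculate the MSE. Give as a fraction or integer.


MSE = (1/4) * ((9-2)^2=49 + (12-8)^2=16 + (13-16)^2=9 + (10-14)^2=16). Sum = 90. MSE = 45/2.

45/2


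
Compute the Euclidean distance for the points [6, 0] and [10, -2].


d = sqrt(sum of squared differences). (6-10)^2=16, (0--2)^2=4. Sum = 20.

sqrt(20)


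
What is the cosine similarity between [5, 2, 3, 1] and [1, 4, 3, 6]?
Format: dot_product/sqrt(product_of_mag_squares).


dot = 28. |a|^2 = 39, |b|^2 = 62. cos = 28/sqrt(2418).

28/sqrt(2418)


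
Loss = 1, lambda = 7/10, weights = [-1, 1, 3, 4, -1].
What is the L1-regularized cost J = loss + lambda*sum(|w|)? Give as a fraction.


L1 norm = sum(|w|) = 10. J = 1 + 7/10 * 10 = 8.

8


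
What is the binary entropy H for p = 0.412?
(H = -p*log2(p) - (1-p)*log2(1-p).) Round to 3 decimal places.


H = -0.412*log2(0.412) - 0.588*log2(0.588) = 0.978.

0.978


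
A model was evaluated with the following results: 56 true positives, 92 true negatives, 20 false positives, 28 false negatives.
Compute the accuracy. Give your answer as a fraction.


Accuracy = (TP + TN) / (TP + TN + FP + FN) = (56 + 92) / 196 = 37/49.

37/49


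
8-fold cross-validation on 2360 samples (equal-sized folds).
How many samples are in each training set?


Each validation fold has 2360/8 = 295 samples. Training set = 2360 - 295 = 2065.

2065


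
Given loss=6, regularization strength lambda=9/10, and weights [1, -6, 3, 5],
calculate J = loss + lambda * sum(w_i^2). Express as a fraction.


L2 sq norm = sum(w^2) = 71. J = 6 + 9/10 * 71 = 699/10.

699/10


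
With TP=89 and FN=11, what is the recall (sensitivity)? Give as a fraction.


Recall = TP / (TP + FN) = 89 / 100 = 89/100.

89/100


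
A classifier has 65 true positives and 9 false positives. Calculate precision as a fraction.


Precision = TP / (TP + FP) = 65 / 74 = 65/74.

65/74


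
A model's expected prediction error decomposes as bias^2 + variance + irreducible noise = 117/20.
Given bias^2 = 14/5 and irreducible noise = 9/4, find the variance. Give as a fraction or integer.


Total error = bias^2 + variance + irreducible noise. So variance = 117/20 - 14/5 - 9/4 = 4/5.

4/5


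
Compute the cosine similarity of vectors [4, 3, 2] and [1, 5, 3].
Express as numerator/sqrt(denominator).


dot = 25. |a|^2 = 29, |b|^2 = 35. cos = 25/sqrt(1015).

25/sqrt(1015)


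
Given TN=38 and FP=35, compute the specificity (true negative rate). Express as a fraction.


Specificity = TN / (TN + FP) = 38 / 73 = 38/73.

38/73


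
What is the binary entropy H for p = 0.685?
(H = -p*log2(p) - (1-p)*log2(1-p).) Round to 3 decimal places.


H = -0.685*log2(0.685) - 0.315*log2(0.315) = 0.899.

0.899


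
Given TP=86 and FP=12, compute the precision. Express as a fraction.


Precision = TP / (TP + FP) = 86 / 98 = 43/49.

43/49


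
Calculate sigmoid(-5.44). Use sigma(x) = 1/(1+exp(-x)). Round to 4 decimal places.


sigma(-5.44) = 1/(1+e^(5.44)) = 1/(1+230.442183) = 1/231.442183 = 0.0043.

0.0043


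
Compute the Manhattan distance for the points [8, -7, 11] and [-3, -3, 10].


d = sum of absolute differences: |8--3|=11 + |-7--3|=4 + |11-10|=1 = 16.

16


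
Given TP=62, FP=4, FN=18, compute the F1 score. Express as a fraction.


Precision = 62/66 = 31/33. Recall = 62/80 = 31/40. F1 = 2*P*R/(P+R) = 62/73.

62/73


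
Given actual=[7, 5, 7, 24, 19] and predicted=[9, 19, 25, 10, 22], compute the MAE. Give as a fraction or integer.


MAE = (1/5) * (|7-9|=2 + |5-19|=14 + |7-25|=18 + |24-10|=14 + |19-22|=3). Sum = 51. MAE = 51/5.

51/5


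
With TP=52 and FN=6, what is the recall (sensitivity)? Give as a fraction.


Recall = TP / (TP + FN) = 52 / 58 = 26/29.

26/29


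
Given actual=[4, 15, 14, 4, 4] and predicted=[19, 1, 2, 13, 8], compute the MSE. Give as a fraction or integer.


MSE = (1/5) * ((4-19)^2=225 + (15-1)^2=196 + (14-2)^2=144 + (4-13)^2=81 + (4-8)^2=16). Sum = 662. MSE = 662/5.

662/5


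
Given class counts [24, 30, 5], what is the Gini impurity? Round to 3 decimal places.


Total = 59. Proportions: 24/59, 30/59, 5/59. sum(p_i^2) = 0.4312. Gini = 1 - 0.4312 = 0.5688, which rounds to 0.569.

0.569


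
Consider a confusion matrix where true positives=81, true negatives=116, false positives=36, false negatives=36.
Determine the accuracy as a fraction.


Accuracy = (TP + TN) / (TP + TN + FP + FN) = (81 + 116) / 269 = 197/269.

197/269


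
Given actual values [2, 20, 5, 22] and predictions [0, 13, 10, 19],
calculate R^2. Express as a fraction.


Mean(y) = 49/4. SS_res = 87. SS_tot = 1251/4. R^2 = 1 - 87/(1251/4) = 301/417.

301/417


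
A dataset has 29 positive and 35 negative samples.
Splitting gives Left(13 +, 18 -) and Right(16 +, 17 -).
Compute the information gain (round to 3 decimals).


H(parent) = 0.9937. H(left) = 0.9812, H(right) = 0.9993. Weighted = (31/64)*0.9812 + (33/64)*0.9993 = 0.9905. IG = 0.9937 - 0.9905 = 0.0032, which rounds to 0.003.

0.003


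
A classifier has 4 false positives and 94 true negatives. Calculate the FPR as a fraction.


FPR = FP / (FP + TN) = 4 / 98 = 2/49.

2/49


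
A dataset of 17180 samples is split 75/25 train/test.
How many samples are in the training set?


Test set = 17180 * 25% = 4295. Training set = 17180 - 4295 = 12885.

12885


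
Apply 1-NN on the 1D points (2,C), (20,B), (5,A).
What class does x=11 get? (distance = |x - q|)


Distances: |2-11|=9, |20-11|=9, |5-11|=6. 1 nearest: (5,A). Counts: {'A': 1}. Majority class: A.

A


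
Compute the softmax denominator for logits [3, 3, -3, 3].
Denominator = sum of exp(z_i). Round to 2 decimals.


Denom = e^3=20.0855 + e^3=20.0855 + e^-3=0.0498 + e^3=20.0855. Sum = 60.3063, which rounds to 60.31.

60.31


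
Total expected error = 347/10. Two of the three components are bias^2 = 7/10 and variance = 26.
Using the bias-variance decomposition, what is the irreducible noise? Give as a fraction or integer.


Total error = bias^2 + variance + irreducible noise. So irreducible noise = 347/10 - 7/10 - 26 = 8.

8


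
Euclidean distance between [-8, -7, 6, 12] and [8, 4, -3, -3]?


d = sqrt(sum of squared differences). (-8-8)^2=256, (-7-4)^2=121, (6--3)^2=81, (12--3)^2=225. Sum = 683.

sqrt(683)


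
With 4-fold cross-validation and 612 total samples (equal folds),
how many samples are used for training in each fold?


Each validation fold has 612/4 = 153 samples. Training set = 612 - 153 = 459.

459


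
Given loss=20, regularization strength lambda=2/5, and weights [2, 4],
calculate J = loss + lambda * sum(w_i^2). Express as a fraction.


L2 sq norm = sum(w^2) = 20. J = 20 + 2/5 * 20 = 28.

28


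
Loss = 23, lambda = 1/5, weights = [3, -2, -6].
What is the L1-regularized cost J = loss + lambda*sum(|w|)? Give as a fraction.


L1 norm = sum(|w|) = 11. J = 23 + 1/5 * 11 = 126/5.

126/5


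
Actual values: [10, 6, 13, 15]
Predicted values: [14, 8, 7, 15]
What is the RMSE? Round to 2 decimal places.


MSE = 14.0000. RMSE = sqrt(14.0000) = 3.74.

3.74


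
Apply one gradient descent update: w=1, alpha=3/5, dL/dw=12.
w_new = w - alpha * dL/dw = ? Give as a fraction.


w_new = 1 - 3/5 * 12 = 1 - 36/5 = -31/5.

-31/5


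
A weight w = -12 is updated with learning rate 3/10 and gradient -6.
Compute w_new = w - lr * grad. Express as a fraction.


w_new = -12 - 3/10 * -6 = -12 - -9/5 = -51/5.

-51/5


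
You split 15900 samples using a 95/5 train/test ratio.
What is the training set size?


Test set = 15900 * 5% = 795. Training set = 15900 - 795 = 15105.

15105


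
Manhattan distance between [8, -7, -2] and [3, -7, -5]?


d = sum of absolute differences: |8-3|=5 + |-7--7|=0 + |-2--5|=3 = 8.

8


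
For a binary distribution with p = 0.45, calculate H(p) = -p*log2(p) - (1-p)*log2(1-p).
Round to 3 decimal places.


H = -0.45*log2(0.45) - 0.55*log2(0.55) = 0.993.

0.993


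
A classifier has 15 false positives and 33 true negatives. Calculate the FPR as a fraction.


FPR = FP / (FP + TN) = 15 / 48 = 5/16.

5/16


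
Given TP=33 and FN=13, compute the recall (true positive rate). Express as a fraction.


Recall = TP / (TP + FN) = 33 / 46 = 33/46.

33/46


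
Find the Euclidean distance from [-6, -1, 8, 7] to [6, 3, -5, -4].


d = sqrt(sum of squared differences). (-6-6)^2=144, (-1-3)^2=16, (8--5)^2=169, (7--4)^2=121. Sum = 450.

sqrt(450)


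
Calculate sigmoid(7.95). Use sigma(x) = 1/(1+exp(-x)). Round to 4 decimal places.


sigma(7.95) = 1/(1+e^(-7.95)) = 1/(1+0.000353) = 1/1.000353 = 0.9996.

0.9996


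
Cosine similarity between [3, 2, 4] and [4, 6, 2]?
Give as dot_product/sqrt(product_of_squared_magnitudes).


dot = 32. |a|^2 = 29, |b|^2 = 56. cos = 32/sqrt(1624).

32/sqrt(1624)
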